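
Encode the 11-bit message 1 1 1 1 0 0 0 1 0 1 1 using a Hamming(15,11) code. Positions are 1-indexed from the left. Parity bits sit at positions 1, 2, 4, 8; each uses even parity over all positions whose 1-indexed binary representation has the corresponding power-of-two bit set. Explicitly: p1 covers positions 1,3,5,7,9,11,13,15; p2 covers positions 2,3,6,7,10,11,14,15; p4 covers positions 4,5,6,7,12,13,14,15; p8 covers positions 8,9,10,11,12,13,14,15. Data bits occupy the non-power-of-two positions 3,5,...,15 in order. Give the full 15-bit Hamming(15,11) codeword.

Place data bits at non-power-of-two positions: b3=1, b5=1, b6=1, b7=1, b9=0, b10=0, b11=0, b12=1, b13=0, b14=1, b15=1.
p1 = XOR of data positions {3,5,7,9,11,13,15} = 1⊕1⊕1⊕0⊕0⊕0⊕1 = 0
p2 = XOR of data positions {3,6,7,10,11,14,15} = 1⊕1⊕1⊕0⊕0⊕1⊕1 = 1
p4 = XOR of data positions {5,6,7,12,13,14,15} = 1⊕1⊕1⊕1⊕0⊕1⊕1 = 0
p8 = XOR of data positions {9,10,11,12,13,14,15} = 0⊕0⊕0⊕1⊕0⊕1⊕1 = 1
Codeword b1..b15 = 011011110001011

011011110001011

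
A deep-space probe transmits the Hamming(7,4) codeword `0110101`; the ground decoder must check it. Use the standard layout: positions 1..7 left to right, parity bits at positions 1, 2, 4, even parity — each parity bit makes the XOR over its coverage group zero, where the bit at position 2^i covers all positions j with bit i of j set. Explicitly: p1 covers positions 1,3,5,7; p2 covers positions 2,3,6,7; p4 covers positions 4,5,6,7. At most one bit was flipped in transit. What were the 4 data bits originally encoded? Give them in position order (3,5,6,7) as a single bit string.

s1: b1⊕b3⊕b5⊕b7 = 0⊕1⊕1⊕1 = 1
s2: b2⊕b3⊕b6⊕b7 = 1⊕1⊕0⊕1 = 1
s4: b4⊕b5⊕b6⊕b7 = 0⊕1⊕0⊕1 = 0
Syndrome (s4...s1) = 011 → position 3.
Flip bit 3: corrected codeword = 0100101
Data bits at positions 3,5,6,7: 0101

0101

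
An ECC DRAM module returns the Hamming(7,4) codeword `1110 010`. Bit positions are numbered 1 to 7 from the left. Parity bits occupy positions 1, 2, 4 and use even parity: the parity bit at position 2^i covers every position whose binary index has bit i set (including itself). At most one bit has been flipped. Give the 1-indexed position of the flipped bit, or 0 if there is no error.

s1: b1⊕b3⊕b5⊕b7 = 1⊕1⊕0⊕0 = 0
s2: b2⊕b3⊕b6⊕b7 = 1⊕1⊕1⊕0 = 1
s4: b4⊕b5⊕b6⊕b7 = 0⊕0⊕1⊕0 = 1
Syndrome (s4...s1) = 110 → position 6.

6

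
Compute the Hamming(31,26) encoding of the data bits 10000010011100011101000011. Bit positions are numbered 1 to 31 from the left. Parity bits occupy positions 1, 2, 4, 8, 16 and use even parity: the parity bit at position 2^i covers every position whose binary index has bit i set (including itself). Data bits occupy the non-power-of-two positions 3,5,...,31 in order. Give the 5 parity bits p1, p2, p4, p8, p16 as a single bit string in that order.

00101

Place data bits at non-power-of-two positions: b3=1, b5=0, b6=0, b7=0, b9=0, b10=0, b11=1, b12=0, b13=0, b14=1, b15=1, b17=1, b18=0, b19=0, b20=0, b21=1, b22=1, b23=1, b24=0, b25=1, b26=0, b27=0, b28=0, b29=0, b30=1, b31=1.
p1 = XOR of data positions {3,5,7,9,11,13,15,17,19,21,23,25,27,29,31} = 1⊕0⊕0⊕0⊕1⊕0⊕1⊕1⊕0⊕1⊕1⊕1⊕0⊕0⊕1 = 0
p2 = XOR of data positions {3,6,7,10,11,14,15,18,19,22,23,26,27,30,31} = 1⊕0⊕0⊕0⊕1⊕1⊕1⊕0⊕0⊕1⊕1⊕0⊕0⊕1⊕1 = 0
p4 = XOR of data positions {5,6,7,12,13,14,15,20,21,22,23,28,29,30,31} = 0⊕0⊕0⊕0⊕0⊕1⊕1⊕0⊕1⊕1⊕1⊕0⊕0⊕1⊕1 = 1
p8 = XOR of data positions {9,10,11,12,13,14,15,24,25,26,27,28,29,30,31} = 0⊕0⊕1⊕0⊕0⊕1⊕1⊕0⊕1⊕0⊕0⊕0⊕0⊕1⊕1 = 0
p16 = XOR of data positions {17,18,19,20,21,22,23,24,25,26,27,28,29,30,31} = 1⊕0⊕0⊕0⊕1⊕1⊕1⊕0⊕1⊕0⊕0⊕0⊕0⊕1⊕1 = 1
Parity bits p1,p2,p4,p8,p16 = 00101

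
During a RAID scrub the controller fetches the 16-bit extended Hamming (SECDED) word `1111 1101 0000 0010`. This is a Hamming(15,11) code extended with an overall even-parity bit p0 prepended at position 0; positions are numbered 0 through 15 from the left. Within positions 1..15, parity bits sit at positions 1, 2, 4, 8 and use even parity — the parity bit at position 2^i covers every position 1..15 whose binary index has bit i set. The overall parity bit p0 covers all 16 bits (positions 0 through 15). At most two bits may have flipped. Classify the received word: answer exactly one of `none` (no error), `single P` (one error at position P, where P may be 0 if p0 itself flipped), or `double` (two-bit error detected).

double

s1: b1⊕b3⊕b5⊕b7⊕b9⊕b11⊕b13⊕b15 = 1⊕1⊕1⊕1⊕0⊕0⊕0⊕0 = 0
s2: b2⊕b3⊕b6⊕b7⊕b10⊕b11⊕b14⊕b15 = 1⊕1⊕0⊕1⊕0⊕0⊕1⊕0 = 0
s4: b4⊕b5⊕b6⊕b7⊕b12⊕b13⊕b14⊕b15 = 1⊕1⊕0⊕1⊕0⊕0⊕1⊕0 = 0
s8: b8⊕b9⊕b10⊕b11⊕b12⊕b13⊕b14⊕b15 = 0⊕0⊕0⊕0⊕0⊕0⊕1⊕0 = 1
Syndrome (s8...s1) = 1000 → position 8.
Overall parity (XOR of all 16 bits, including p0): 1⊕1⊕1⊕1⊕1⊕1⊕0⊕1⊕0⊕0⊕0⊕0⊕0⊕0⊕1⊕0 = 0
Overall=0, syndrome position=8 → double-bit error detected (uncorrectable).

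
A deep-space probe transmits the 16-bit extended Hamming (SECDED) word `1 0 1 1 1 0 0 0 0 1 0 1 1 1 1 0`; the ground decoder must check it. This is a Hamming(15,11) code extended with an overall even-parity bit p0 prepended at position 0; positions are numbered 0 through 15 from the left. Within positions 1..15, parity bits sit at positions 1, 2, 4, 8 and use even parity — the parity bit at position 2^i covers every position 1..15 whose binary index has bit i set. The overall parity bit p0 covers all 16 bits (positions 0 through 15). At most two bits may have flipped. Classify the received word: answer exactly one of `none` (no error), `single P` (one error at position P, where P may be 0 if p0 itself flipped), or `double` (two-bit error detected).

s1: b1⊕b3⊕b5⊕b7⊕b9⊕b11⊕b13⊕b15 = 0⊕1⊕0⊕0⊕1⊕1⊕1⊕0 = 0
s2: b2⊕b3⊕b6⊕b7⊕b10⊕b11⊕b14⊕b15 = 1⊕1⊕0⊕0⊕0⊕1⊕1⊕0 = 0
s4: b4⊕b5⊕b6⊕b7⊕b12⊕b13⊕b14⊕b15 = 1⊕0⊕0⊕0⊕1⊕1⊕1⊕0 = 0
s8: b8⊕b9⊕b10⊕b11⊕b12⊕b13⊕b14⊕b15 = 0⊕1⊕0⊕1⊕1⊕1⊕1⊕0 = 1
Syndrome (s8...s1) = 1000 → position 8.
Overall parity (XOR of all 16 bits, including p0): 1⊕0⊕1⊕1⊕1⊕0⊕0⊕0⊕0⊕1⊕0⊕1⊕1⊕1⊕1⊕0 = 1
Overall=1, syndrome position=8 → single-bit error at position 8.

single 8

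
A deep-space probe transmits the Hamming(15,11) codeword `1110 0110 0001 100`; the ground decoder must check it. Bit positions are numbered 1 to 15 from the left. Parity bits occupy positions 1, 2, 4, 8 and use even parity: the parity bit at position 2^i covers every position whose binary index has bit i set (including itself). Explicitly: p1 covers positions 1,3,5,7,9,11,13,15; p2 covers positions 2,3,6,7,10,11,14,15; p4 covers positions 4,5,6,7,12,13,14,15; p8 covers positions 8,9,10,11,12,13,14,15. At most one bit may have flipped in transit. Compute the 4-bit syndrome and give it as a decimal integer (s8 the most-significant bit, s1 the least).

0

s1: b1⊕b3⊕b5⊕b7⊕b9⊕b11⊕b13⊕b15 = 1⊕1⊕0⊕1⊕0⊕0⊕1⊕0 = 0
s2: b2⊕b3⊕b6⊕b7⊕b10⊕b11⊕b14⊕b15 = 1⊕1⊕1⊕1⊕0⊕0⊕0⊕0 = 0
s4: b4⊕b5⊕b6⊕b7⊕b12⊕b13⊕b14⊕b15 = 0⊕0⊕1⊕1⊕1⊕1⊕0⊕0 = 0
s8: b8⊕b9⊕b10⊕b11⊕b12⊕b13⊕b14⊕b15 = 0⊕0⊕0⊕0⊕1⊕1⊕0⊕0 = 0
Syndrome (s8...s1) = 0000 → position 0 (no error).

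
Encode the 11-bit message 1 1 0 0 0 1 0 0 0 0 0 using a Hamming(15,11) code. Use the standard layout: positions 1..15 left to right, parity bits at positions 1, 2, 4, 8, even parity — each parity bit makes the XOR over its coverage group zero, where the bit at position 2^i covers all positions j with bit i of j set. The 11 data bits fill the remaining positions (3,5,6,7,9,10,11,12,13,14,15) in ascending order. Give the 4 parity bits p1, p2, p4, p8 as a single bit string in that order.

0011

Place data bits at non-power-of-two positions: b3=1, b5=1, b6=0, b7=0, b9=0, b10=1, b11=0, b12=0, b13=0, b14=0, b15=0.
p1 = XOR of data positions {3,5,7,9,11,13,15} = 1⊕1⊕0⊕0⊕0⊕0⊕0 = 0
p2 = XOR of data positions {3,6,7,10,11,14,15} = 1⊕0⊕0⊕1⊕0⊕0⊕0 = 0
p4 = XOR of data positions {5,6,7,12,13,14,15} = 1⊕0⊕0⊕0⊕0⊕0⊕0 = 1
p8 = XOR of data positions {9,10,11,12,13,14,15} = 0⊕1⊕0⊕0⊕0⊕0⊕0 = 1
Parity bits p1,p2,p4,p8 = 0011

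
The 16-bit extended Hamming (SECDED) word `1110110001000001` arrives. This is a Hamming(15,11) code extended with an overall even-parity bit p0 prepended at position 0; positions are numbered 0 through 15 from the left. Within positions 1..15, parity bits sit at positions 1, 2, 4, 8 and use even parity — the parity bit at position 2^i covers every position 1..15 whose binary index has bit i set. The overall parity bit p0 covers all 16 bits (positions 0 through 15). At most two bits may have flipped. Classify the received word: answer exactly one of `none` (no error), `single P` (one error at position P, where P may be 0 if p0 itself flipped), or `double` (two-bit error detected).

s1: b1⊕b3⊕b5⊕b7⊕b9⊕b11⊕b13⊕b15 = 1⊕0⊕1⊕0⊕1⊕0⊕0⊕1 = 0
s2: b2⊕b3⊕b6⊕b7⊕b10⊕b11⊕b14⊕b15 = 1⊕0⊕0⊕0⊕0⊕0⊕0⊕1 = 0
s4: b4⊕b5⊕b6⊕b7⊕b12⊕b13⊕b14⊕b15 = 1⊕1⊕0⊕0⊕0⊕0⊕0⊕1 = 1
s8: b8⊕b9⊕b10⊕b11⊕b12⊕b13⊕b14⊕b15 = 0⊕1⊕0⊕0⊕0⊕0⊕0⊕1 = 0
Syndrome (s8...s1) = 0100 → position 4.
Overall parity (XOR of all 16 bits, including p0): 1⊕1⊕1⊕0⊕1⊕1⊕0⊕0⊕0⊕1⊕0⊕0⊕0⊕0⊕0⊕1 = 1
Overall=1, syndrome position=4 → single-bit error at position 4.

single 4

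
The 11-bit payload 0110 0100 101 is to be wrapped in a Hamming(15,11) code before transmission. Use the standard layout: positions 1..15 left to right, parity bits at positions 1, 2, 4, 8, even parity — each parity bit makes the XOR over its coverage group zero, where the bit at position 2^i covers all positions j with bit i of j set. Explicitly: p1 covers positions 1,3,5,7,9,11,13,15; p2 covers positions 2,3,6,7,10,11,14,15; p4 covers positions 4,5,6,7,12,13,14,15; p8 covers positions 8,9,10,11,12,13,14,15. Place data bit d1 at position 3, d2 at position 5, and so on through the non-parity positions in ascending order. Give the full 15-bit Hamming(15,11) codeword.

110011010100101

Place data bits at non-power-of-two positions: b3=0, b5=1, b6=1, b7=0, b9=0, b10=1, b11=0, b12=0, b13=1, b14=0, b15=1.
p1 = XOR of data positions {3,5,7,9,11,13,15} = 0⊕1⊕0⊕0⊕0⊕1⊕1 = 1
p2 = XOR of data positions {3,6,7,10,11,14,15} = 0⊕1⊕0⊕1⊕0⊕0⊕1 = 1
p4 = XOR of data positions {5,6,7,12,13,14,15} = 1⊕1⊕0⊕0⊕1⊕0⊕1 = 0
p8 = XOR of data positions {9,10,11,12,13,14,15} = 0⊕1⊕0⊕0⊕1⊕0⊕1 = 1
Codeword b1..b15 = 110011010100101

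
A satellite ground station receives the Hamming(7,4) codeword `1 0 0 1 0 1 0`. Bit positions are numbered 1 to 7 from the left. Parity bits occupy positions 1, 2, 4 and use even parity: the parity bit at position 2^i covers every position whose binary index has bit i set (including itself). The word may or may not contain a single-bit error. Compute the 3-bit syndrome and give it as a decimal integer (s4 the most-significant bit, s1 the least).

3

s1: b1⊕b3⊕b5⊕b7 = 1⊕0⊕0⊕0 = 1
s2: b2⊕b3⊕b6⊕b7 = 0⊕0⊕1⊕0 = 1
s4: b4⊕b5⊕b6⊕b7 = 1⊕0⊕1⊕0 = 0
Syndrome (s4...s1) = 011 → position 3.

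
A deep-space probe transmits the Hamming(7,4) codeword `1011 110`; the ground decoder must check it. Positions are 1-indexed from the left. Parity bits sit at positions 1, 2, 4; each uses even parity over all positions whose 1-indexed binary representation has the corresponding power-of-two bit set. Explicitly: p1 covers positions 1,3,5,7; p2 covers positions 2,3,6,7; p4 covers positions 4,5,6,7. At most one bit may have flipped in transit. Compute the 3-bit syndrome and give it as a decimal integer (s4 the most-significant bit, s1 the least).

5

s1: b1⊕b3⊕b5⊕b7 = 1⊕1⊕1⊕0 = 1
s2: b2⊕b3⊕b6⊕b7 = 0⊕1⊕1⊕0 = 0
s4: b4⊕b5⊕b6⊕b7 = 1⊕1⊕1⊕0 = 1
Syndrome (s4...s1) = 101 → position 5.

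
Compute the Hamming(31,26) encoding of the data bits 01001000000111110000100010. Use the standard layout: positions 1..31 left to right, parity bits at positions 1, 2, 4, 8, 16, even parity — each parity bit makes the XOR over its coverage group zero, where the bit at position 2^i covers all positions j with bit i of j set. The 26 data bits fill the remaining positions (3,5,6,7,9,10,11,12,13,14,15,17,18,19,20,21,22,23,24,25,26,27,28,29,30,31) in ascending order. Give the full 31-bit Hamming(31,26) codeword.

1000100110000001111110000100010

Place data bits at non-power-of-two positions: b3=0, b5=1, b6=0, b7=0, b9=1, b10=0, b11=0, b12=0, b13=0, b14=0, b15=0, b17=1, b18=1, b19=1, b20=1, b21=1, b22=0, b23=0, b24=0, b25=0, b26=1, b27=0, b28=0, b29=0, b30=1, b31=0.
p1 = XOR of data positions {3,5,7,9,11,13,15,17,19,21,23,25,27,29,31} = 0⊕1⊕0⊕1⊕0⊕0⊕0⊕1⊕1⊕1⊕0⊕0⊕0⊕0⊕0 = 1
p2 = XOR of data positions {3,6,7,10,11,14,15,18,19,22,23,26,27,30,31} = 0⊕0⊕0⊕0⊕0⊕0⊕0⊕1⊕1⊕0⊕0⊕1⊕0⊕1⊕0 = 0
p4 = XOR of data positions {5,6,7,12,13,14,15,20,21,22,23,28,29,30,31} = 1⊕0⊕0⊕0⊕0⊕0⊕0⊕1⊕1⊕0⊕0⊕0⊕0⊕1⊕0 = 0
p8 = XOR of data positions {9,10,11,12,13,14,15,24,25,26,27,28,29,30,31} = 1⊕0⊕0⊕0⊕0⊕0⊕0⊕0⊕0⊕1⊕0⊕0⊕0⊕1⊕0 = 1
p16 = XOR of data positions {17,18,19,20,21,22,23,24,25,26,27,28,29,30,31} = 1⊕1⊕1⊕1⊕1⊕0⊕0⊕0⊕0⊕1⊕0⊕0⊕0⊕1⊕0 = 1
Codeword b1..b31 = 1000100110000001111110000100010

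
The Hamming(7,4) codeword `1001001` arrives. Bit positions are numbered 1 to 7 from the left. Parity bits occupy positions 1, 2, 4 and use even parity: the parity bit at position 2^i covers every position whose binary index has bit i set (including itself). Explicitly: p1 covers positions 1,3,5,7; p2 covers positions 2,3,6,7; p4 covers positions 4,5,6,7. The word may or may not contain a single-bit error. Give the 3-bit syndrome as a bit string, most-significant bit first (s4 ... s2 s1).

010

s1: b1⊕b3⊕b5⊕b7 = 1⊕0⊕0⊕1 = 0
s2: b2⊕b3⊕b6⊕b7 = 0⊕0⊕0⊕1 = 1
s4: b4⊕b5⊕b6⊕b7 = 1⊕0⊕0⊕1 = 0
Syndrome (s4...s1) = 010 → position 2.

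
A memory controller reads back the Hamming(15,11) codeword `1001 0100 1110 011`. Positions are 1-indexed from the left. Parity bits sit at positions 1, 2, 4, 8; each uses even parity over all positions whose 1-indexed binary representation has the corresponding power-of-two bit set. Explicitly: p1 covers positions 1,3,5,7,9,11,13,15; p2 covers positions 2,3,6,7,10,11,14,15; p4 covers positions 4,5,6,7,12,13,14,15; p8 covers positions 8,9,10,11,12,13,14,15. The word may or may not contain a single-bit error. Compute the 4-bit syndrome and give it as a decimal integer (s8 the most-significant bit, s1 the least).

10

s1: b1⊕b3⊕b5⊕b7⊕b9⊕b11⊕b13⊕b15 = 1⊕0⊕0⊕0⊕1⊕1⊕0⊕1 = 0
s2: b2⊕b3⊕b6⊕b7⊕b10⊕b11⊕b14⊕b15 = 0⊕0⊕1⊕0⊕1⊕1⊕1⊕1 = 1
s4: b4⊕b5⊕b6⊕b7⊕b12⊕b13⊕b14⊕b15 = 1⊕0⊕1⊕0⊕0⊕0⊕1⊕1 = 0
s8: b8⊕b9⊕b10⊕b11⊕b12⊕b13⊕b14⊕b15 = 0⊕1⊕1⊕1⊕0⊕0⊕1⊕1 = 1
Syndrome (s8...s1) = 1010 → position 10.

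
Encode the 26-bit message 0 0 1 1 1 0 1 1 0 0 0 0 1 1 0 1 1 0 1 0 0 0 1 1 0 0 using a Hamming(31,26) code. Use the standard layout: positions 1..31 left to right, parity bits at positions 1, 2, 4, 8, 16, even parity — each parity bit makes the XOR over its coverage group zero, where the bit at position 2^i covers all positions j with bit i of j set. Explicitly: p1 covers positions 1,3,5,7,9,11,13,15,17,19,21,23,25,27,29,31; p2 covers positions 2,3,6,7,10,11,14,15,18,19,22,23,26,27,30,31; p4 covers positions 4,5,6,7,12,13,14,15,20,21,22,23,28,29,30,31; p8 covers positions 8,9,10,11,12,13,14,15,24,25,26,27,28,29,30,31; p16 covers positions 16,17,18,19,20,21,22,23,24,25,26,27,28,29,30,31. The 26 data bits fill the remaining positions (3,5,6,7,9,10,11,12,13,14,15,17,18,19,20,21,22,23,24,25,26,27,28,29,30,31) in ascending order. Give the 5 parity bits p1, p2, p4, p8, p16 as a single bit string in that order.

Place data bits at non-power-of-two positions: b3=0, b5=0, b6=1, b7=1, b9=1, b10=0, b11=1, b12=1, b13=0, b14=0, b15=0, b17=0, b18=1, b19=1, b20=0, b21=1, b22=1, b23=0, b24=1, b25=0, b26=0, b27=0, b28=1, b29=1, b30=0, b31=0.
p1 = XOR of data positions {3,5,7,9,11,13,15,17,19,21,23,25,27,29,31} = 0⊕0⊕1⊕1⊕1⊕0⊕0⊕0⊕1⊕1⊕0⊕0⊕0⊕1⊕0 = 0
p2 = XOR of data positions {3,6,7,10,11,14,15,18,19,22,23,26,27,30,31} = 0⊕1⊕1⊕0⊕1⊕0⊕0⊕1⊕1⊕1⊕0⊕0⊕0⊕0⊕0 = 0
p4 = XOR of data positions {5,6,7,12,13,14,15,20,21,22,23,28,29,30,31} = 0⊕1⊕1⊕1⊕0⊕0⊕0⊕0⊕1⊕1⊕0⊕1⊕1⊕0⊕0 = 1
p8 = XOR of data positions {9,10,11,12,13,14,15,24,25,26,27,28,29,30,31} = 1⊕0⊕1⊕1⊕0⊕0⊕0⊕1⊕0⊕0⊕0⊕1⊕1⊕0⊕0 = 0
p16 = XOR of data positions {17,18,19,20,21,22,23,24,25,26,27,28,29,30,31} = 0⊕1⊕1⊕0⊕1⊕1⊕0⊕1⊕0⊕0⊕0⊕1⊕1⊕0⊕0 = 1
Parity bits p1,p2,p4,p8,p16 = 00101

00101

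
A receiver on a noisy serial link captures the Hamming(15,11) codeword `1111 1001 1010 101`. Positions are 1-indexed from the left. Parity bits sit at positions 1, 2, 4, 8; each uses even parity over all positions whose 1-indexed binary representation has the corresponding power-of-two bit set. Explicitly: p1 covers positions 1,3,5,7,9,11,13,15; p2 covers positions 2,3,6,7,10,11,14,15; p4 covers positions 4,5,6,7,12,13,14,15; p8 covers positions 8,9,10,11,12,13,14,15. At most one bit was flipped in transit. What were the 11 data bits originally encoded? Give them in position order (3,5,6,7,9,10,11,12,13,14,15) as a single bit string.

s1: b1⊕b3⊕b5⊕b7⊕b9⊕b11⊕b13⊕b15 = 1⊕1⊕1⊕0⊕1⊕1⊕1⊕1 = 1
s2: b2⊕b3⊕b6⊕b7⊕b10⊕b11⊕b14⊕b15 = 1⊕1⊕0⊕0⊕0⊕1⊕0⊕1 = 0
s4: b4⊕b5⊕b6⊕b7⊕b12⊕b13⊕b14⊕b15 = 1⊕1⊕0⊕0⊕0⊕1⊕0⊕1 = 0
s8: b8⊕b9⊕b10⊕b11⊕b12⊕b13⊕b14⊕b15 = 1⊕1⊕0⊕1⊕0⊕1⊕0⊕1 = 1
Syndrome (s8...s1) = 1001 → position 9.
Flip bit 9: corrected codeword = 111110010010101
Data bits at positions 3,5,6,7,9,10,11,12,13,14,15: 11000010101

11000010101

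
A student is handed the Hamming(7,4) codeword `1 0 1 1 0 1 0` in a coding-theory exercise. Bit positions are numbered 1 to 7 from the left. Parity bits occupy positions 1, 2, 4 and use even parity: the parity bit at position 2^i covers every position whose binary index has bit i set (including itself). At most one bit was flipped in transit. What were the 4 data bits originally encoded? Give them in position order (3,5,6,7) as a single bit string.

s1: b1⊕b3⊕b5⊕b7 = 1⊕1⊕0⊕0 = 0
s2: b2⊕b3⊕b6⊕b7 = 0⊕1⊕1⊕0 = 0
s4: b4⊕b5⊕b6⊕b7 = 1⊕0⊕1⊕0 = 0
Syndrome (s4...s1) = 000 → position 0 (no error).
No correction needed.
Data bits at positions 3,5,6,7: 1010

1010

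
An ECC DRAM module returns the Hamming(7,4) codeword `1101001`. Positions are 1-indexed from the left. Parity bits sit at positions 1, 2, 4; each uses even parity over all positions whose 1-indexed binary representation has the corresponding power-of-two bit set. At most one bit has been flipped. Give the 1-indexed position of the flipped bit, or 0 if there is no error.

0

s1: b1⊕b3⊕b5⊕b7 = 1⊕0⊕0⊕1 = 0
s2: b2⊕b3⊕b6⊕b7 = 1⊕0⊕0⊕1 = 0
s4: b4⊕b5⊕b6⊕b7 = 1⊕0⊕0⊕1 = 0
Syndrome (s4...s1) = 000 → position 0 (no error).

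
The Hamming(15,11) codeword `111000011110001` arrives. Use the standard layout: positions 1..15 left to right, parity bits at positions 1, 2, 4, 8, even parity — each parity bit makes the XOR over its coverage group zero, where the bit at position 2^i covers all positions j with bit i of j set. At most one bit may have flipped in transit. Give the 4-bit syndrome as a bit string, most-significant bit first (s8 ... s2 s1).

1111

s1: b1⊕b3⊕b5⊕b7⊕b9⊕b11⊕b13⊕b15 = 1⊕1⊕0⊕0⊕1⊕1⊕0⊕1 = 1
s2: b2⊕b3⊕b6⊕b7⊕b10⊕b11⊕b14⊕b15 = 1⊕1⊕0⊕0⊕1⊕1⊕0⊕1 = 1
s4: b4⊕b5⊕b6⊕b7⊕b12⊕b13⊕b14⊕b15 = 0⊕0⊕0⊕0⊕0⊕0⊕0⊕1 = 1
s8: b8⊕b9⊕b10⊕b11⊕b12⊕b13⊕b14⊕b15 = 1⊕1⊕1⊕1⊕0⊕0⊕0⊕1 = 1
Syndrome (s8...s1) = 1111 → position 15.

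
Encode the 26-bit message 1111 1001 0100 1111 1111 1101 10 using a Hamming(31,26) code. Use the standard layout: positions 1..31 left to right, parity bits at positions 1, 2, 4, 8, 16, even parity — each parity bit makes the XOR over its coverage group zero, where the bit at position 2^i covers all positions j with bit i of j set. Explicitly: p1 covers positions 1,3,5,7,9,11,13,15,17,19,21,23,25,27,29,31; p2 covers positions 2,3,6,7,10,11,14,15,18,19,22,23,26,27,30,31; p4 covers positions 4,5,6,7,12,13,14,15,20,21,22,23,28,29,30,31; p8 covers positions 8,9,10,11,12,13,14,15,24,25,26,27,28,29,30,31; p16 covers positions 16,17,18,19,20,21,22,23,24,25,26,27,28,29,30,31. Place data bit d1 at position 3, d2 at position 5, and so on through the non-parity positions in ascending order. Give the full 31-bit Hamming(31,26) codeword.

0111111110010100011111111110110

Place data bits at non-power-of-two positions: b3=1, b5=1, b6=1, b7=1, b9=1, b10=0, b11=0, b12=1, b13=0, b14=1, b15=0, b17=0, b18=1, b19=1, b20=1, b21=1, b22=1, b23=1, b24=1, b25=1, b26=1, b27=1, b28=0, b29=1, b30=1, b31=0.
p1 = XOR of data positions {3,5,7,9,11,13,15,17,19,21,23,25,27,29,31} = 1⊕1⊕1⊕1⊕0⊕0⊕0⊕0⊕1⊕1⊕1⊕1⊕1⊕1⊕0 = 0
p2 = XOR of data positions {3,6,7,10,11,14,15,18,19,22,23,26,27,30,31} = 1⊕1⊕1⊕0⊕0⊕1⊕0⊕1⊕1⊕1⊕1⊕1⊕1⊕1⊕0 = 1
p4 = XOR of data positions {5,6,7,12,13,14,15,20,21,22,23,28,29,30,31} = 1⊕1⊕1⊕1⊕0⊕1⊕0⊕1⊕1⊕1⊕1⊕0⊕1⊕1⊕0 = 1
p8 = XOR of data positions {9,10,11,12,13,14,15,24,25,26,27,28,29,30,31} = 1⊕0⊕0⊕1⊕0⊕1⊕0⊕1⊕1⊕1⊕1⊕0⊕1⊕1⊕0 = 1
p16 = XOR of data positions {17,18,19,20,21,22,23,24,25,26,27,28,29,30,31} = 0⊕1⊕1⊕1⊕1⊕1⊕1⊕1⊕1⊕1⊕1⊕0⊕1⊕1⊕0 = 0
Codeword b1..b31 = 0111111110010100011111111110110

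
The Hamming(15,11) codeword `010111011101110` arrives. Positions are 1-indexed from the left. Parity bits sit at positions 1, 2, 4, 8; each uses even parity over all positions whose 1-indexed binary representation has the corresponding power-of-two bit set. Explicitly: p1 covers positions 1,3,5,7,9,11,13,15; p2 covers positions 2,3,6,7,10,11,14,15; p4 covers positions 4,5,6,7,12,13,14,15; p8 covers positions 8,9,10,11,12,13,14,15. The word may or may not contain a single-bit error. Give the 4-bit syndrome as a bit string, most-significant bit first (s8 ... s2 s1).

s1: b1⊕b3⊕b5⊕b7⊕b9⊕b11⊕b13⊕b15 = 0⊕0⊕1⊕0⊕1⊕0⊕1⊕0 = 1
s2: b2⊕b3⊕b6⊕b7⊕b10⊕b11⊕b14⊕b15 = 1⊕0⊕1⊕0⊕1⊕0⊕1⊕0 = 0
s4: b4⊕b5⊕b6⊕b7⊕b12⊕b13⊕b14⊕b15 = 1⊕1⊕1⊕0⊕1⊕1⊕1⊕0 = 0
s8: b8⊕b9⊕b10⊕b11⊕b12⊕b13⊕b14⊕b15 = 1⊕1⊕1⊕0⊕1⊕1⊕1⊕0 = 0
Syndrome (s8...s1) = 0001 → position 1.

0001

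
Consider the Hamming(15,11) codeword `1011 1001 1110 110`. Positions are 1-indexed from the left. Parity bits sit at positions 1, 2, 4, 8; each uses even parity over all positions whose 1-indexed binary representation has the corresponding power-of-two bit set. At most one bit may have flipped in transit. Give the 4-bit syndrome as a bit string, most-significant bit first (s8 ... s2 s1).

0000

s1: b1⊕b3⊕b5⊕b7⊕b9⊕b11⊕b13⊕b15 = 1⊕1⊕1⊕0⊕1⊕1⊕1⊕0 = 0
s2: b2⊕b3⊕b6⊕b7⊕b10⊕b11⊕b14⊕b15 = 0⊕1⊕0⊕0⊕1⊕1⊕1⊕0 = 0
s4: b4⊕b5⊕b6⊕b7⊕b12⊕b13⊕b14⊕b15 = 1⊕1⊕0⊕0⊕0⊕1⊕1⊕0 = 0
s8: b8⊕b9⊕b10⊕b11⊕b12⊕b13⊕b14⊕b15 = 1⊕1⊕1⊕1⊕0⊕1⊕1⊕0 = 0
Syndrome (s8...s1) = 0000 → position 0 (no error).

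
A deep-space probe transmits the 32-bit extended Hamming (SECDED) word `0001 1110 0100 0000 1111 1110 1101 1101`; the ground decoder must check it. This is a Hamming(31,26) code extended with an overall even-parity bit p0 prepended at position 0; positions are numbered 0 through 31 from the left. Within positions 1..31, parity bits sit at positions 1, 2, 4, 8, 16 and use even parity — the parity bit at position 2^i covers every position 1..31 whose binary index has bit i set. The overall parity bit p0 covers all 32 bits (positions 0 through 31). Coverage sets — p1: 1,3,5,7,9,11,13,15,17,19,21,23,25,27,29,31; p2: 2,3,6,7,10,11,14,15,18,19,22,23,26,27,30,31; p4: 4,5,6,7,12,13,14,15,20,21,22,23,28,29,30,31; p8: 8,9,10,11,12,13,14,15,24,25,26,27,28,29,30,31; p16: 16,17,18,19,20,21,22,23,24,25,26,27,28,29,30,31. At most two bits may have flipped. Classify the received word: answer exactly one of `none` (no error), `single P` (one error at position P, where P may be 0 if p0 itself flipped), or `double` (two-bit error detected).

s1: b1⊕b3⊕b5⊕b7⊕b9⊕b11⊕b13⊕b15⊕b17⊕b19⊕b21⊕b23⊕b25⊕b27⊕b29⊕b31 = 0⊕1⊕1⊕0⊕1⊕0⊕0⊕0⊕1⊕1⊕1⊕0⊕1⊕1⊕1⊕1 = 0
s2: b2⊕b3⊕b6⊕b7⊕b10⊕b11⊕b14⊕b15⊕b18⊕b19⊕b22⊕b23⊕b26⊕b27⊕b30⊕b31 = 0⊕1⊕1⊕0⊕0⊕0⊕0⊕0⊕1⊕1⊕1⊕0⊕0⊕1⊕0⊕1 = 1
s4: b4⊕b5⊕b6⊕b7⊕b12⊕b13⊕b14⊕b15⊕b20⊕b21⊕b22⊕b23⊕b28⊕b29⊕b30⊕b31 = 1⊕1⊕1⊕0⊕0⊕0⊕0⊕0⊕1⊕1⊕1⊕0⊕1⊕1⊕0⊕1 = 1
s8: b8⊕b9⊕b10⊕b11⊕b12⊕b13⊕b14⊕b15⊕b24⊕b25⊕b26⊕b27⊕b28⊕b29⊕b30⊕b31 = 0⊕1⊕0⊕0⊕0⊕0⊕0⊕0⊕1⊕1⊕0⊕1⊕1⊕1⊕0⊕1 = 1
s16: b16⊕b17⊕b18⊕b19⊕b20⊕b21⊕b22⊕b23⊕b24⊕b25⊕b26⊕b27⊕b28⊕b29⊕b30⊕b31 = 1⊕1⊕1⊕1⊕1⊕1⊕1⊕0⊕1⊕1⊕0⊕1⊕1⊕1⊕0⊕1 = 1
Syndrome (s16...s1) = 11110 → position 30.
Overall parity (XOR of all 32 bits, including p0): 0⊕0⊕0⊕1⊕1⊕1⊕1⊕0⊕0⊕1⊕0⊕0⊕0⊕0⊕0⊕0⊕1⊕1⊕1⊕1⊕1⊕1⊕1⊕0⊕1⊕1⊕0⊕1⊕1⊕1⊕0⊕1 = 0
Overall=0, syndrome position=30 → double-bit error detected (uncorrectable).

double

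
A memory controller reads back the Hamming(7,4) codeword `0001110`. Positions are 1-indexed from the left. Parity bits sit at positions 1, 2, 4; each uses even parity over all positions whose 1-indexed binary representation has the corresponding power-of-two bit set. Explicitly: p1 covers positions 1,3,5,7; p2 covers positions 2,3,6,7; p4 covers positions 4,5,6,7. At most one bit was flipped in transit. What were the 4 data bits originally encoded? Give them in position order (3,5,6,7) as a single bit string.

s1: b1⊕b3⊕b5⊕b7 = 0⊕0⊕1⊕0 = 1
s2: b2⊕b3⊕b6⊕b7 = 0⊕0⊕1⊕0 = 1
s4: b4⊕b5⊕b6⊕b7 = 1⊕1⊕1⊕0 = 1
Syndrome (s4...s1) = 111 → position 7.
Flip bit 7: corrected codeword = 0001111
Data bits at positions 3,5,6,7: 0111

0111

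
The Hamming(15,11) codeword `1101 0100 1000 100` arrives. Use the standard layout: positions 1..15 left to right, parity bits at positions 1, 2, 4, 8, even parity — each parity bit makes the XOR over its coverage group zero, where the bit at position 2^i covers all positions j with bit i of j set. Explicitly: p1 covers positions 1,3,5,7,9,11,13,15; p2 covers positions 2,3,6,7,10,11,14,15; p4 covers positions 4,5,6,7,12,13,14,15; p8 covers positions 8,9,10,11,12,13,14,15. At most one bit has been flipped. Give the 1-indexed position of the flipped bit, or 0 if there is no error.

5

s1: b1⊕b3⊕b5⊕b7⊕b9⊕b11⊕b13⊕b15 = 1⊕0⊕0⊕0⊕1⊕0⊕1⊕0 = 1
s2: b2⊕b3⊕b6⊕b7⊕b10⊕b11⊕b14⊕b15 = 1⊕0⊕1⊕0⊕0⊕0⊕0⊕0 = 0
s4: b4⊕b5⊕b6⊕b7⊕b12⊕b13⊕b14⊕b15 = 1⊕0⊕1⊕0⊕0⊕1⊕0⊕0 = 1
s8: b8⊕b9⊕b10⊕b11⊕b12⊕b13⊕b14⊕b15 = 0⊕1⊕0⊕0⊕0⊕1⊕0⊕0 = 0
Syndrome (s8...s1) = 0101 → position 5.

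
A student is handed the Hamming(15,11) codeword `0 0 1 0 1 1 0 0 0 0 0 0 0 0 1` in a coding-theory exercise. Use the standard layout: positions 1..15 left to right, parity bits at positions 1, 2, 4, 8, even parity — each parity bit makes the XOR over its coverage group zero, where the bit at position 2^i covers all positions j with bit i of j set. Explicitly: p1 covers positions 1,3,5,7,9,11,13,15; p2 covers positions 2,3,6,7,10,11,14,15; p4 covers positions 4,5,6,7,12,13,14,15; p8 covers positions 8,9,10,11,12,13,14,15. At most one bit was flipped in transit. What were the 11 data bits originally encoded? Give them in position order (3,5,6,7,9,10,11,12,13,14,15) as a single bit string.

11100000000

s1: b1⊕b3⊕b5⊕b7⊕b9⊕b11⊕b13⊕b15 = 0⊕1⊕1⊕0⊕0⊕0⊕0⊕1 = 1
s2: b2⊕b3⊕b6⊕b7⊕b10⊕b11⊕b14⊕b15 = 0⊕1⊕1⊕0⊕0⊕0⊕0⊕1 = 1
s4: b4⊕b5⊕b6⊕b7⊕b12⊕b13⊕b14⊕b15 = 0⊕1⊕1⊕0⊕0⊕0⊕0⊕1 = 1
s8: b8⊕b9⊕b10⊕b11⊕b12⊕b13⊕b14⊕b15 = 0⊕0⊕0⊕0⊕0⊕0⊕0⊕1 = 1
Syndrome (s8...s1) = 1111 → position 15.
Flip bit 15: corrected codeword = 001011000000000
Data bits at positions 3,5,6,7,9,10,11,12,13,14,15: 11100000000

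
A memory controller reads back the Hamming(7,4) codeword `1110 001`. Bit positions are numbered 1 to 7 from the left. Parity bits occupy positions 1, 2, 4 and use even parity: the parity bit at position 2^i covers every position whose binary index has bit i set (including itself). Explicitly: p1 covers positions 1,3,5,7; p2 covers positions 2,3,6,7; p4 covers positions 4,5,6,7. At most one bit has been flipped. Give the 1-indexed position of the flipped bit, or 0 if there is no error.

7

s1: b1⊕b3⊕b5⊕b7 = 1⊕1⊕0⊕1 = 1
s2: b2⊕b3⊕b6⊕b7 = 1⊕1⊕0⊕1 = 1
s4: b4⊕b5⊕b6⊕b7 = 0⊕0⊕0⊕1 = 1
Syndrome (s4...s1) = 111 → position 7.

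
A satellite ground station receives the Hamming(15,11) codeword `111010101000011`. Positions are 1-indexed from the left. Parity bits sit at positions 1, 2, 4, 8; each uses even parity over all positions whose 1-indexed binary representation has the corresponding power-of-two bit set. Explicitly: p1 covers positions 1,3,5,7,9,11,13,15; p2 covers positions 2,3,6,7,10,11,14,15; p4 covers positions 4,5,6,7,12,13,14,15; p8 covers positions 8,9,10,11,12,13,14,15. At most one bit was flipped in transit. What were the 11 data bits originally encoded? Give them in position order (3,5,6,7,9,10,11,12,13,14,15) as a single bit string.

11011100011

s1: b1⊕b3⊕b5⊕b7⊕b9⊕b11⊕b13⊕b15 = 1⊕1⊕1⊕1⊕1⊕0⊕0⊕1 = 0
s2: b2⊕b3⊕b6⊕b7⊕b10⊕b11⊕b14⊕b15 = 1⊕1⊕0⊕1⊕0⊕0⊕1⊕1 = 1
s4: b4⊕b5⊕b6⊕b7⊕b12⊕b13⊕b14⊕b15 = 0⊕1⊕0⊕1⊕0⊕0⊕1⊕1 = 0
s8: b8⊕b9⊕b10⊕b11⊕b12⊕b13⊕b14⊕b15 = 0⊕1⊕0⊕0⊕0⊕0⊕1⊕1 = 1
Syndrome (s8...s1) = 1010 → position 10.
Flip bit 10: corrected codeword = 111010101100011
Data bits at positions 3,5,6,7,9,10,11,12,13,14,15: 11011100011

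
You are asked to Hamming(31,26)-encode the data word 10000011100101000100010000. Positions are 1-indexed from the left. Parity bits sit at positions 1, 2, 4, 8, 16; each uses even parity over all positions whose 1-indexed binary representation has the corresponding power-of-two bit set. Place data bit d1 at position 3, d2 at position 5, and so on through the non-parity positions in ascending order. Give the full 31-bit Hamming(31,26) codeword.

Place data bits at non-power-of-two positions: b3=1, b5=0, b6=0, b7=0, b9=0, b10=0, b11=1, b12=1, b13=1, b14=0, b15=0, b17=1, b18=0, b19=1, b20=0, b21=0, b22=0, b23=1, b24=0, b25=0, b26=0, b27=1, b28=0, b29=0, b30=0, b31=0.
p1 = XOR of data positions {3,5,7,9,11,13,15,17,19,21,23,25,27,29,31} = 1⊕0⊕0⊕0⊕1⊕1⊕0⊕1⊕1⊕0⊕1⊕0⊕1⊕0⊕0 = 1
p2 = XOR of data positions {3,6,7,10,11,14,15,18,19,22,23,26,27,30,31} = 1⊕0⊕0⊕0⊕1⊕0⊕0⊕0⊕1⊕0⊕1⊕0⊕1⊕0⊕0 = 1
p4 = XOR of data positions {5,6,7,12,13,14,15,20,21,22,23,28,29,30,31} = 0⊕0⊕0⊕1⊕1⊕0⊕0⊕0⊕0⊕0⊕1⊕0⊕0⊕0⊕0 = 1
p8 = XOR of data positions {9,10,11,12,13,14,15,24,25,26,27,28,29,30,31} = 0⊕0⊕1⊕1⊕1⊕0⊕0⊕0⊕0⊕0⊕1⊕0⊕0⊕0⊕0 = 0
p16 = XOR of data positions {17,18,19,20,21,22,23,24,25,26,27,28,29,30,31} = 1⊕0⊕1⊕0⊕0⊕0⊕1⊕0⊕0⊕0⊕1⊕0⊕0⊕0⊕0 = 0
Codeword b1..b31 = 1111000000111000101000100010000

1111000000111000101000100010000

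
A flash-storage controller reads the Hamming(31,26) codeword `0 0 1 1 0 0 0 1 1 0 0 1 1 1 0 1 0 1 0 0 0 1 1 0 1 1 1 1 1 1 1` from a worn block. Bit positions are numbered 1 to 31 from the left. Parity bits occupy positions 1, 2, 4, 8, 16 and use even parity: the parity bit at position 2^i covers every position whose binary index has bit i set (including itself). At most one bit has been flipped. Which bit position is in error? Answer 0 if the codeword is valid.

18

s1: b1⊕b3⊕b5⊕b7⊕b9⊕b11⊕b13⊕b15⊕b17⊕b19⊕b21⊕b23⊕b25⊕b27⊕b29⊕b31 = 0⊕1⊕0⊕0⊕1⊕0⊕1⊕0⊕0⊕0⊕0⊕1⊕1⊕1⊕1⊕1 = 0
s2: b2⊕b3⊕b6⊕b7⊕b10⊕b11⊕b14⊕b15⊕b18⊕b19⊕b22⊕b23⊕b26⊕b27⊕b30⊕b31 = 0⊕1⊕0⊕0⊕0⊕0⊕1⊕0⊕1⊕0⊕1⊕1⊕1⊕1⊕1⊕1 = 1
s4: b4⊕b5⊕b6⊕b7⊕b12⊕b13⊕b14⊕b15⊕b20⊕b21⊕b22⊕b23⊕b28⊕b29⊕b30⊕b31 = 1⊕0⊕0⊕0⊕1⊕1⊕1⊕0⊕0⊕0⊕1⊕1⊕1⊕1⊕1⊕1 = 0
s8: b8⊕b9⊕b10⊕b11⊕b12⊕b13⊕b14⊕b15⊕b24⊕b25⊕b26⊕b27⊕b28⊕b29⊕b30⊕b31 = 1⊕1⊕0⊕0⊕1⊕1⊕1⊕0⊕0⊕1⊕1⊕1⊕1⊕1⊕1⊕1 = 0
s16: b16⊕b17⊕b18⊕b19⊕b20⊕b21⊕b22⊕b23⊕b24⊕b25⊕b26⊕b27⊕b28⊕b29⊕b30⊕b31 = 1⊕0⊕1⊕0⊕0⊕0⊕1⊕1⊕0⊕1⊕1⊕1⊕1⊕1⊕1⊕1 = 1
Syndrome (s16...s1) = 10010 → position 18.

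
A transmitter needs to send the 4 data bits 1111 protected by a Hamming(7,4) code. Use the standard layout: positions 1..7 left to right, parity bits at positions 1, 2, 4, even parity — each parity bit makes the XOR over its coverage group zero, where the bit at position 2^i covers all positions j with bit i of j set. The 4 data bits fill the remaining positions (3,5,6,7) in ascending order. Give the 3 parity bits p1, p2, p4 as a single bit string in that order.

Place data bits at non-power-of-two positions: b3=1, b5=1, b6=1, b7=1.
p1 = XOR of data positions {3,5,7} = 1⊕1⊕1 = 1
p2 = XOR of data positions {3,6,7} = 1⊕1⊕1 = 1
p4 = XOR of data positions {5,6,7} = 1⊕1⊕1 = 1
Parity bits p1,p2,p4 = 111

111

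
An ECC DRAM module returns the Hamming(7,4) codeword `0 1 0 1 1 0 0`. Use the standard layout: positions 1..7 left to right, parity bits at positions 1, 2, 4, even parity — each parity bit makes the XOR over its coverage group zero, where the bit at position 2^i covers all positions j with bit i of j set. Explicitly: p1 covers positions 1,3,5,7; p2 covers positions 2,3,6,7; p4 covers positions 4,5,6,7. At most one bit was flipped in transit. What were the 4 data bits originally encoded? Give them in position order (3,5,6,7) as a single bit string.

s1: b1⊕b3⊕b5⊕b7 = 0⊕0⊕1⊕0 = 1
s2: b2⊕b3⊕b6⊕b7 = 1⊕0⊕0⊕0 = 1
s4: b4⊕b5⊕b6⊕b7 = 1⊕1⊕0⊕0 = 0
Syndrome (s4...s1) = 011 → position 3.
Flip bit 3: corrected codeword = 0111100
Data bits at positions 3,5,6,7: 1100

1100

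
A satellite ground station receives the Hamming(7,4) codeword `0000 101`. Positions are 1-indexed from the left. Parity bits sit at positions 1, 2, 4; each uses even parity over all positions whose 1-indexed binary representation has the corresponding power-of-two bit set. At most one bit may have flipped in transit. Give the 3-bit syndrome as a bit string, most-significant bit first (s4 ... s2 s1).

s1: b1⊕b3⊕b5⊕b7 = 0⊕0⊕1⊕1 = 0
s2: b2⊕b3⊕b6⊕b7 = 0⊕0⊕0⊕1 = 1
s4: b4⊕b5⊕b6⊕b7 = 0⊕1⊕0⊕1 = 0
Syndrome (s4...s1) = 010 → position 2.

010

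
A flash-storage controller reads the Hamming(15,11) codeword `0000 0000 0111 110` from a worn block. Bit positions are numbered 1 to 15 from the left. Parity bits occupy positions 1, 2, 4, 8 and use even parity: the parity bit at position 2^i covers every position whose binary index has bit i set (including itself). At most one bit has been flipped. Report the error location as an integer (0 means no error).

14

s1: b1⊕b3⊕b5⊕b7⊕b9⊕b11⊕b13⊕b15 = 0⊕0⊕0⊕0⊕0⊕1⊕1⊕0 = 0
s2: b2⊕b3⊕b6⊕b7⊕b10⊕b11⊕b14⊕b15 = 0⊕0⊕0⊕0⊕1⊕1⊕1⊕0 = 1
s4: b4⊕b5⊕b6⊕b7⊕b12⊕b13⊕b14⊕b15 = 0⊕0⊕0⊕0⊕1⊕1⊕1⊕0 = 1
s8: b8⊕b9⊕b10⊕b11⊕b12⊕b13⊕b14⊕b15 = 0⊕0⊕1⊕1⊕1⊕1⊕1⊕0 = 1
Syndrome (s8...s1) = 1110 → position 14.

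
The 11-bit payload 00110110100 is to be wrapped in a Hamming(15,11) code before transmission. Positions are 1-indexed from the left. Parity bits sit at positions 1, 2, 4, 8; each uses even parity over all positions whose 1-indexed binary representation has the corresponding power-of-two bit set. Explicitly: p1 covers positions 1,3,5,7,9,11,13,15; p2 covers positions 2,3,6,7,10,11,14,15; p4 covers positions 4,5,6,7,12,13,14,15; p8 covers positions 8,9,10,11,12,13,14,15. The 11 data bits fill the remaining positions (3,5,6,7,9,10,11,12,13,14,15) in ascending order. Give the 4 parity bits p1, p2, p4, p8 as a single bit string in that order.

1011

Place data bits at non-power-of-two positions: b3=0, b5=0, b6=1, b7=1, b9=0, b10=1, b11=1, b12=0, b13=1, b14=0, b15=0.
p1 = XOR of data positions {3,5,7,9,11,13,15} = 0⊕0⊕1⊕0⊕1⊕1⊕0 = 1
p2 = XOR of data positions {3,6,7,10,11,14,15} = 0⊕1⊕1⊕1⊕1⊕0⊕0 = 0
p4 = XOR of data positions {5,6,7,12,13,14,15} = 0⊕1⊕1⊕0⊕1⊕0⊕0 = 1
p8 = XOR of data positions {9,10,11,12,13,14,15} = 0⊕1⊕1⊕0⊕1⊕0⊕0 = 1
Parity bits p1,p2,p4,p8 = 1011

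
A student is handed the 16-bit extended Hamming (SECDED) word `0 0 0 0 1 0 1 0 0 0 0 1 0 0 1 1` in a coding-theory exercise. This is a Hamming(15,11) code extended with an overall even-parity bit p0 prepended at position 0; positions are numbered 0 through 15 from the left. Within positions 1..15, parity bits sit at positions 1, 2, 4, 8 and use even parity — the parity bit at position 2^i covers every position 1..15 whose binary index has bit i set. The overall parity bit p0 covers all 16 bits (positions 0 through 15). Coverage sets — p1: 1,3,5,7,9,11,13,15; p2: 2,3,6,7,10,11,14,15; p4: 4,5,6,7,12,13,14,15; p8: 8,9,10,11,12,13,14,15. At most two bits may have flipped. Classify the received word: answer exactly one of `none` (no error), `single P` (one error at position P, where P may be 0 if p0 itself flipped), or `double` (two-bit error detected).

s1: b1⊕b3⊕b5⊕b7⊕b9⊕b11⊕b13⊕b15 = 0⊕0⊕0⊕0⊕0⊕1⊕0⊕1 = 0
s2: b2⊕b3⊕b6⊕b7⊕b10⊕b11⊕b14⊕b15 = 0⊕0⊕1⊕0⊕0⊕1⊕1⊕1 = 0
s4: b4⊕b5⊕b6⊕b7⊕b12⊕b13⊕b14⊕b15 = 1⊕0⊕1⊕0⊕0⊕0⊕1⊕1 = 0
s8: b8⊕b9⊕b10⊕b11⊕b12⊕b13⊕b14⊕b15 = 0⊕0⊕0⊕1⊕0⊕0⊕1⊕1 = 1
Syndrome (s8...s1) = 1000 → position 8.
Overall parity (XOR of all 16 bits, including p0): 0⊕0⊕0⊕0⊕1⊕0⊕1⊕0⊕0⊕0⊕0⊕1⊕0⊕0⊕1⊕1 = 1
Overall=1, syndrome position=8 → single-bit error at position 8.

single 8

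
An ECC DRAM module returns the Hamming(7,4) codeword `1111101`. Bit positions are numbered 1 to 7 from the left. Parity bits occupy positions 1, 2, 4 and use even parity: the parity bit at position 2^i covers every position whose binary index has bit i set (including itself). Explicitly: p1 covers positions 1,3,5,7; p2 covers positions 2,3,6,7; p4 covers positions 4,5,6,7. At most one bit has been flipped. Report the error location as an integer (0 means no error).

s1: b1⊕b3⊕b5⊕b7 = 1⊕1⊕1⊕1 = 0
s2: b2⊕b3⊕b6⊕b7 = 1⊕1⊕0⊕1 = 1
s4: b4⊕b5⊕b6⊕b7 = 1⊕1⊕0⊕1 = 1
Syndrome (s4...s1) = 110 → position 6.

6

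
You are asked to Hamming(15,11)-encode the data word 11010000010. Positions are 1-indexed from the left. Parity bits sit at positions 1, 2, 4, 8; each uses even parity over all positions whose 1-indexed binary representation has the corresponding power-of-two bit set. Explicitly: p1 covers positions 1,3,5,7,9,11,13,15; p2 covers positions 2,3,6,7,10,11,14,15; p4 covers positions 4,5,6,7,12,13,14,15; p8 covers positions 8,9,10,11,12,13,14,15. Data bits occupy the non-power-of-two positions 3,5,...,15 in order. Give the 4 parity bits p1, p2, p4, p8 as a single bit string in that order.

Place data bits at non-power-of-two positions: b3=1, b5=1, b6=0, b7=1, b9=0, b10=0, b11=0, b12=0, b13=0, b14=1, b15=0.
p1 = XOR of data positions {3,5,7,9,11,13,15} = 1⊕1⊕1⊕0⊕0⊕0⊕0 = 1
p2 = XOR of data positions {3,6,7,10,11,14,15} = 1⊕0⊕1⊕0⊕0⊕1⊕0 = 1
p4 = XOR of data positions {5,6,7,12,13,14,15} = 1⊕0⊕1⊕0⊕0⊕1⊕0 = 1
p8 = XOR of data positions {9,10,11,12,13,14,15} = 0⊕0⊕0⊕0⊕0⊕1⊕0 = 1
Parity bits p1,p2,p4,p8 = 1111

1111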